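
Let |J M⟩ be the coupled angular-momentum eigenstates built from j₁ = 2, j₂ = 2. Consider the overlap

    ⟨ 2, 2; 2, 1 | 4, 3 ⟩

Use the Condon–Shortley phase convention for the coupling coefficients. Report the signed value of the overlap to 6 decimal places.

√[9·0!4!4!/9! · 4!0!3!1!7!1!] = √(10368)
  +(−1)^0/∏(0,0,0,3,4,1)! = 1/144  (running 1/144)
⟨..|..⟩ = √(10368)·(1/144) = +0.707107

+0.707107  (= +√(1/2))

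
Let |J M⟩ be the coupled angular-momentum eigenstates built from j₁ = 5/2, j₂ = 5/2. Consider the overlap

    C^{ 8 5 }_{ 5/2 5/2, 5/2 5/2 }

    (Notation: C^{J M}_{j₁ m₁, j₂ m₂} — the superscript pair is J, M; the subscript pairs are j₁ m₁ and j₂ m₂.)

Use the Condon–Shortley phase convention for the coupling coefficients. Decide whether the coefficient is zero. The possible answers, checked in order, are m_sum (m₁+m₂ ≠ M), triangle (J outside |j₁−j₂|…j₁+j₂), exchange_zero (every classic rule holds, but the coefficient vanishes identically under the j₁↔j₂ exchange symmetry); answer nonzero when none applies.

triangle

m-sum: m₁+m₂ = 5/2+5/2 = 5, M = 5  ✓
triangle: need |j₁−j₂| ≤ J ≤ j₁+j₂, i.e. J ∈ [0, 5]; J = 8 is outside ✗ ⇒ coefficient is 0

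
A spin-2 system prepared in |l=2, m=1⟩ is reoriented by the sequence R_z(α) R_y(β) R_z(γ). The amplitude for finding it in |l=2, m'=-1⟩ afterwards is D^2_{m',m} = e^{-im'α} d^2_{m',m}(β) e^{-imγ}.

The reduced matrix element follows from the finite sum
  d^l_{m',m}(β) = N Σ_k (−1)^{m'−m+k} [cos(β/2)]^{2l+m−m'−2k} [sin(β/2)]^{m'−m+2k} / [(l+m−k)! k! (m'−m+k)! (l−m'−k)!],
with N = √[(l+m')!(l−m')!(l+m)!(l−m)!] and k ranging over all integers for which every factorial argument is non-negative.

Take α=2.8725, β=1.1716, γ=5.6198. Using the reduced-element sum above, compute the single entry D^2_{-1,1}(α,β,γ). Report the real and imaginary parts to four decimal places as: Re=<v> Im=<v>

Re=-0.5016 Im=-0.2087

First d^2_{-1,1}(β=1.1716), then the phase factors e^{-i(-1)α} and e^{-i(1)γ}:
Half-angle: c=0.833270, s=0.552866. N=√(1·6·6·1)=6.000000
k: max(0,(1)−(-1))=2 … min(2+(1),2−(-1))=3
  k=2: (−1)^0·6.0000/(2)·0.8333^2·0.5529^2 = +0.636697
  k=3: (−1)^1·6.0000/(6)·0.8333^0·0.5529^4 = -0.093429
d^2_{-1,1}(1.1716) = +0.636697 -0.093429 = +0.543268
D = (-0.964013+0.265857i)·(+0.543268)·(+0.787912+0.615788i) = -0.501583-0.208699i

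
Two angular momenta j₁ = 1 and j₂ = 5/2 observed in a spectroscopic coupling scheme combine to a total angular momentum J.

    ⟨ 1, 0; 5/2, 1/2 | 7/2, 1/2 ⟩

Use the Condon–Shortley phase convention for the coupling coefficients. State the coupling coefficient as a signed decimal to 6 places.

+0.755929

j₁+j₂−J=0  J+j₁−j₂=2  J−j₁+j₂=5  j₁+j₂+J+1=8
(j₁±m₁, j₂±m₂, J±M) = (1,1,3,2,4,3)
P² = 576/7
sum k=0..0:
  [0] +1/12 = 1/12
S = 1/12
C² = P²·S² = 4/7 ; C = +0.755929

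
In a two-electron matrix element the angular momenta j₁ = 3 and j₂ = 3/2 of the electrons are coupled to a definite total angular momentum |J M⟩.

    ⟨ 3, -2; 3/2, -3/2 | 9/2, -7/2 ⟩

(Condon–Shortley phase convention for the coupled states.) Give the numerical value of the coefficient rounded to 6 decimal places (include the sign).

triangle: 0!×6!×3!/10! = 4320/3628800
(j±m)!: 1!×5!×0!×3!×1!×8! = 29030400
prefactor² = (2J+1)×Δ×N² = 345600
  k=0: +1/(0!×0!×5!×0!×1!×3!) = 1/720
Σ = 1/720  ⇒  CG² = 345600×(1/720)² = 2/3
CG = +√(2/3) = +0.816497

+0.816497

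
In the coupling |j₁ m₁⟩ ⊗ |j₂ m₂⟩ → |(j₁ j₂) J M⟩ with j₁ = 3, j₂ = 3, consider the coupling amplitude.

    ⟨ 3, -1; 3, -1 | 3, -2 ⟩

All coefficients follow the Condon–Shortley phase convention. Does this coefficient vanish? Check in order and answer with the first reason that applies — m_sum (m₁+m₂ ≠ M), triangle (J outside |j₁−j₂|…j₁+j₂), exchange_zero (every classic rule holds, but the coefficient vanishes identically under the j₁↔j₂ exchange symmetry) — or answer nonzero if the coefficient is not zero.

exchange_zero

m-sum: m₁+m₂ = -1+(-1) = -2, M = -2  ✓
triangle: |j₁−j₂| = 0 ≤ J = 3 ≤ j₁+j₂ = 6  ✓
exchange: j₁=j₂ and m₁=m₂, and (−1)^(j₁+j₂−J) = (−1)^3 = −1 forces ⟨j₁m₁;j₂m₂|JM⟩ = −⟨j₂m₂;j₁m₁|JM⟩ = −⟨j₁m₁;j₂m₂|JM⟩ ⇒ the coefficient vanishes identically
Racah sum check: Σ_k collapses to 0 ⇒ CG = 0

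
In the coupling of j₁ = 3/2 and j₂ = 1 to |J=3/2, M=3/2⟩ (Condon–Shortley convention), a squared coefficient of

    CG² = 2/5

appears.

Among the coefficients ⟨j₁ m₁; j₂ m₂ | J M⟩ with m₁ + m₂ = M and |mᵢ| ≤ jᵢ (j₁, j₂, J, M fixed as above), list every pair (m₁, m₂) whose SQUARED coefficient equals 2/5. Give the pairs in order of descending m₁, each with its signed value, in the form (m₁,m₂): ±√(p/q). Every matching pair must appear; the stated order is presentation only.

(1/2,1): −√(2/5)

Admissible pairs with m₁+m₂ = M = 3/2: (1/2,1), (3/2,0)
  (m₁,m₂)=(3/2,0): CG² = 3/5, CG = +√(3/5)
  (m₁,m₂)=(1/2,1): CG² = 2/5, CG = −√(2/5)   ← matches the target
Pairs with CG² = 2/5: (1/2,1): −√(2/5)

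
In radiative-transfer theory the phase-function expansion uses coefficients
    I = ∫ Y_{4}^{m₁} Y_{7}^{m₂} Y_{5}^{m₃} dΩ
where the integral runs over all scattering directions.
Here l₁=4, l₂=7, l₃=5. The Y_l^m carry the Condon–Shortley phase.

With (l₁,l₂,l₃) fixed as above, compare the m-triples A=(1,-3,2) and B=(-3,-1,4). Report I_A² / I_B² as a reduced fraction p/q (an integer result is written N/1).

7396/3703

Shared (l₁,l₂,l₃)=(4,7,5): N and (l;000)² cancel in I_A²/I_B².
A: Δ = 6!·2!·8!/17! = 1/6126120; Racah Σ t=1..3: t=1:−1/172800 t=2:+1/69120 t=3:−1/362880 = 43/7257600; ⇒ 3j(4 7 5; 1 -3 2)² = 1849/170170, sgn -1
B: Δ = 6!·2!·8!/17! = 1/6126120; Racah Σ t=5..6: t=5:−1/1209600 t=6:+1/29030400 = -23/29030400; ⇒ 3j(4 7 5; -3 -1 4)² = 529/97240, sgn +1
I_A²/I_B² = (1849/170170)/(529/97240) = 7396/3703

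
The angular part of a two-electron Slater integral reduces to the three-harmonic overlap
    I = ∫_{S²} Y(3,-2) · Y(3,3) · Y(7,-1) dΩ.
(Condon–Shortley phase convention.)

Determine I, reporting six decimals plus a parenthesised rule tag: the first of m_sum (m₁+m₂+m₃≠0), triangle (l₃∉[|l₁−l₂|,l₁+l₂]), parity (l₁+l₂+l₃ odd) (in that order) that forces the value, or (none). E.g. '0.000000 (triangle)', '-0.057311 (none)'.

0.000000 (triangle)

l₃=7 ∉ [0,6] — triangle fails ⇒ I = 0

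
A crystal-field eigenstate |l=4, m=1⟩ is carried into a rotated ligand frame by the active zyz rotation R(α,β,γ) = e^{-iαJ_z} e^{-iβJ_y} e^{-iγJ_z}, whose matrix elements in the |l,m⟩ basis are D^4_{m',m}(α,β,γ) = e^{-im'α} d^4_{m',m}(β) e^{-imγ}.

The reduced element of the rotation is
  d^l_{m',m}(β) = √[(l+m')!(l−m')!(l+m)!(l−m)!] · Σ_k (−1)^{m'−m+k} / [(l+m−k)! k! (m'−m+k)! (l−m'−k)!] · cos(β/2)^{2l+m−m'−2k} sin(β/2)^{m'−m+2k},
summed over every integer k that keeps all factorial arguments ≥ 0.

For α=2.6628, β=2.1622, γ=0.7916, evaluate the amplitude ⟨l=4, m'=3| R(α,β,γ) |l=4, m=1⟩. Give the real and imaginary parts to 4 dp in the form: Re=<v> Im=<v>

Split into d^4_{3,1}(β=2.1622) × two z-phases.
With c≡cos(β/2)=0.470358 and s≡sin(β/2)=0.882476, N=[5040·1·120·6]^{1/2}=1904.940944
Admissible k: 0..1 (factorial args all ≥0)
  k=0: (−1)^2·1904.9409/(240)·0.4704^6·0.8825^2 = +0.066934
  k=1: (−1)^3·1904.9409/(144)·0.4704^4·0.8825^4 = -0.392685
d^4_{3,1}(2.1622) = +0.066934 -0.392685 = -0.325751
Attach z-rotation phases: D = e^{-i(3)(2.6628)}·(-0.325751)·e^{-i(1)(0.7916)} = +0.260351+0.195783i

Re=0.2604 Im=0.1958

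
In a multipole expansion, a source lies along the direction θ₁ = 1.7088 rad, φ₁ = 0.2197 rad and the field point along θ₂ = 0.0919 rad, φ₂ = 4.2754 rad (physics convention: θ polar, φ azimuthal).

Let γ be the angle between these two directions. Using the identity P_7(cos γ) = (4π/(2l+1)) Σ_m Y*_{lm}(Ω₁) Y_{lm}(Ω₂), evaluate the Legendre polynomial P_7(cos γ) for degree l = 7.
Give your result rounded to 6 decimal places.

0.291837

Summing Y*_{l m}(θ₁,φ₁)·Y_{l m}(θ₂,φ₂) over m ∈ [−7, 7]; prefactor 4π/(2·7+1) = 0.837758:
  m=-7: Y*=(0.015383, 0.467442)  Y=(0.000000, 0.000000)  product (-0.000000, 0.000000)
  m=-6: Y*=(-0.060742, -0.235333)  Y=(0.000001, -0.000001)  product (-0.000000, -0.000000)
  m=-5: Y*=(-0.119990, -0.234880)  Y=(-0.000023, -0.000016)  product (-0.000001, 0.000007)
  m=-4: Y*=(0.170750, 0.206046)  Y=(-0.000090, 0.000505)  product (-0.000119, 0.000068)
  m=-3: Y*=(0.153168, 0.118654)  Y=(0.006459, -0.001717)  product (0.001193, 0.000503)
  m=-2: Y*=(-0.247851, -0.116502)  Y=(-0.039181, -0.046818)  product (0.004257, 0.016169)
  m=-1: Y*=(-0.161748, -0.036119)  Y=(-0.149883, 0.320875)  product (0.035833, -0.046487)
  m=+0: Y*=(0.275083, -0.000000)  Y=(0.967092, 0.000000)  product (0.266031, 0.000000)
  m=+1: Y*=(0.161748, -0.036119)  Y=(0.149883, 0.320875)  product (0.035833, 0.046487)
  m=+2: Y*=(-0.247851, 0.116502)  Y=(-0.039181, 0.046818)  product (0.004257, -0.016169)
  m=+3: Y*=(-0.153168, 0.118654)  Y=(-0.006459, -0.001717)  product (0.001193, -0.000503)
  m=+4: Y*=(0.170750, -0.206046)  Y=(-0.000090, -0.000505)  product (-0.000119, -0.000068)
  m=+5: Y*=(0.119990, -0.234880)  Y=(0.000023, -0.000016)  product (-0.000001, -0.000007)
  m=+6: Y*=(-0.060742, 0.235333)  Y=(0.000001, 0.000001)  product (-0.000000, 0.000000)
  m=+7: Y*=(-0.015383, 0.467442)  Y=(-0.000000, 0.000000)  product (-0.000000, -0.000000)
Total Σ_m = (0.348354, 0.000000). Multiply by 0.837758: (0.291837, 0.000000). P_7(cos γ) = 0.291837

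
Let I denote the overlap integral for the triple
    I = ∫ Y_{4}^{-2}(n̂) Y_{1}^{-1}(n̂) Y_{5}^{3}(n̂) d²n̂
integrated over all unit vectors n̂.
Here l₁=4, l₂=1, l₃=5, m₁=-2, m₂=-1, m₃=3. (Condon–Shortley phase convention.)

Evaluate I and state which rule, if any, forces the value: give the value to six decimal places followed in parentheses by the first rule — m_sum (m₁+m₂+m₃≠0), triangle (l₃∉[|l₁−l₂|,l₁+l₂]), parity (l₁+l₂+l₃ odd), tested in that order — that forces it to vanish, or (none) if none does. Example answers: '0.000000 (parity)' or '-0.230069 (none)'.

Checks pass: Σm=0; 10 even; l₃=5∈[3,5].
(2·4+1)(2·1+1)(2·5+1) = 297
Δ: 0! 8! 2! / 11! → 1/495
sum: t=0:+1/576 = 1/576
3j²(4 1 5; 0 0 0) = Δ·Π!·Σ² = 5/99  (sign -1)
sum: t=0:+1/2880 = 1/2880
3j²(4 1 5; -2 -1 3) = Δ·Π!·Σ² = 28/495  (sign +1)
combine: 4πI² = 297·5/99·28/495 = 28/33
take √, sign -1: I = -0.25984664
No selection rule forces the value: the integral is nonzero (none).

-0.259847 (none)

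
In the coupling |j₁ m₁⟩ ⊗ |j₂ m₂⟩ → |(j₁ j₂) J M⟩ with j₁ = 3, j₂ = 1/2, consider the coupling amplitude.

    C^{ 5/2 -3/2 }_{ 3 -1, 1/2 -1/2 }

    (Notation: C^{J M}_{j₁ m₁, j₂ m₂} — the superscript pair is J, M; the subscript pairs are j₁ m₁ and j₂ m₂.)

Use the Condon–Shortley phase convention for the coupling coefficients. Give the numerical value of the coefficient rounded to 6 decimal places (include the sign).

j₁+j₂−J=1  J+j₁−j₂=5  J−j₁+j₂=0  j₁+j₂+J+1=7
(j₁±m₁, j₂±m₂, J±M) = (2,4,0,1,1,4)
P² = 1152/7
sum k=0..0:
  [0] +1/24 = 1/24
S = 1/24
C² = P²·S² = 2/7 ; C = +0.534522

+√(2/7) ≈ +0.534522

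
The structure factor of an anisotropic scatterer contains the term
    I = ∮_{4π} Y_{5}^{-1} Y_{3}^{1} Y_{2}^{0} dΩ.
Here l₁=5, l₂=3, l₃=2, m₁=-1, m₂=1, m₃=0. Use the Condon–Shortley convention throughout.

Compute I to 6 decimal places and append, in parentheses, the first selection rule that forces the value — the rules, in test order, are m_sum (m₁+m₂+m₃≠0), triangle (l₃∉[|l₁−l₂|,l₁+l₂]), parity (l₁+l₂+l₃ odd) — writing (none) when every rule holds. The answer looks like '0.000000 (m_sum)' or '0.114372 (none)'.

-0.227318 (none)

Checks pass: Σm=0; 10 even; l₃=2∈[2,8].
(2·5+1)(2·3+1)(2·2+1) = 385
Δ: 6! 4! 0! / 11! → 1/2310
sum: t=3:−1/144 = -1/144
3j²(5 3 2; 0 0 0) = Δ·Π!·Σ² = 10/231  (sign -1)
sum: t=4:+1/192 = 1/192
3j²(5 3 2; -1 1 0) = Δ·Π!·Σ² = 3/77  (sign +1)
combine: 4πI² = 385·10/231·3/77 = 50/77
take √, sign -1: I = -0.22731846
No selection rule forces the value: the integral is nonzero (none).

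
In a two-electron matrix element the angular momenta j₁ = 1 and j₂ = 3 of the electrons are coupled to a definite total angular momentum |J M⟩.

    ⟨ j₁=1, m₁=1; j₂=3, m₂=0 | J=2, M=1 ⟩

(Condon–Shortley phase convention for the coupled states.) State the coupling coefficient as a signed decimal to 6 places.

√[5·2!0!4!/7! · 2!0!3!3!3!1!] = √(144/7)
  +(−1)^0/∏(0,2,0,3,0,1)! = 1/12  (running 1/12)
⟨..|..⟩ = √(144/7)·(1/12) = +0.377964

+√(1/7) = +0.377964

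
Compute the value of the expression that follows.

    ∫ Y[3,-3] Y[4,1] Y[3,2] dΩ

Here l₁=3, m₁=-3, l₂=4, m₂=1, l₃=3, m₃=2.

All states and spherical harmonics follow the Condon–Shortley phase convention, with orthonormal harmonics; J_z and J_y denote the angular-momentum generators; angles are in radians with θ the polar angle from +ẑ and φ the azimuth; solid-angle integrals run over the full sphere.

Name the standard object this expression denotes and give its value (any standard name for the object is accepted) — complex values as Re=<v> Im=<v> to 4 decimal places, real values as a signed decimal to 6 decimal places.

This is a Gaunt coefficient — the integral of a triple product of spherical harmonics over the sphere.
Checks pass: Σm=0; 10 even; l₃=3∈[1,7].
(2·3+1)(2·4+1)(2·3+1) = 441
Δ: 4! 2! 4! / 11! → 1/34650
sum: t=1:−1/72 t=2:+1/16 t=3:−1/72 = 5/144
3j²(3 4 3; 0 0 0) = Δ·Π!·Σ² = 2/77  (sign -1)
sum: t=4:+1/288 = 1/288
3j²(3 4 3; -3 1 2) = Δ·Π!·Σ² = 5/231  (sign -1)
combine: 4πI² = 441·2/77·5/231 = 30/121
take √, sign +1: I = 0.14046335

Gaunt coefficient, +0.140463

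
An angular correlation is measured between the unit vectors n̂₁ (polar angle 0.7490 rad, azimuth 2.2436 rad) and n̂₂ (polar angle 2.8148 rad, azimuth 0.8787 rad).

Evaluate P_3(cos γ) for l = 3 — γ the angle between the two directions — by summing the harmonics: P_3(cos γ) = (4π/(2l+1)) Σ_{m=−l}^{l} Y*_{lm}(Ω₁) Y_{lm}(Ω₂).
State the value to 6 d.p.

Expand P_3 via completeness: Σ_{m} conj(Y_{3,m}) at Ω₁ times Y_{3,m} at Ω₂ —
  [-3]  conj(Y_{3,-3})(Ω₁) = +0.118738+0.057008i ; Y_{3,-3}(Ω₂) = -0.012075-0.006683i ; Δ = -0.001053-0.001482i
  [-2]  conj(Y_{3,-2})(Ω₁) = -0.077486-0.338255i ; Y_{3,-2}(Ω₂) = +0.018504+0.098006i ; Δ = +0.031717-0.013853i
  [-1]  conj(Y_{3,-1})(Ω₁) = -0.230637+0.289444i ; Y_{3,-1}(Ω₂) = +0.230706-0.278339i ; Δ = +0.027354+0.130972i
  [+0]  conj(Y_{3,0})(Ω₁) = -0.086957-0.000000i ; Y_{3,0}(Ω₂) = -0.524758+0.000000i ; Δ = +0.045631+0.000000i
  [+1]  conj(Y_{3,1})(Ω₁) = +0.230637+0.289444i ; Y_{3,1}(Ω₂) = -0.230706-0.278339i ; Δ = +0.027354-0.130972i
  [+2]  conj(Y_{3,2})(Ω₁) = -0.077486+0.338255i ; Y_{3,2}(Ω₂) = +0.018504-0.098006i ; Δ = +0.031717+0.013853i
  [+3]  conj(Y_{3,3})(Ω₁) = -0.118738+0.057008i ; Y_{3,3}(Ω₂) = +0.012075-0.006683i ; Δ = -0.001053+0.001482i
Total Σ_m = +0.161669+0.000000i. Multiply by 1.795196: +0.290227+0.000000i. P_3(cos γ) = 0.290227

0.290227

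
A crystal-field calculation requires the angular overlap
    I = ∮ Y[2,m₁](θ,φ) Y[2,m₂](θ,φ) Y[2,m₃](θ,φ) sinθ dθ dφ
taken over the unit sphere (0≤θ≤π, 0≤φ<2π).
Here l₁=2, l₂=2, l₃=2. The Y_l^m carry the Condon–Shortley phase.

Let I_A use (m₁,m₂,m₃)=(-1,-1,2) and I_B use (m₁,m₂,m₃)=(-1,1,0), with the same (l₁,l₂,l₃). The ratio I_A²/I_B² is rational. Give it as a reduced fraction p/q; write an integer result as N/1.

l's match ⇒ only the (l;m) 3-j factors differ between A and B.
A: triangle coeff Δ(2,2,2) = 1/630; Σ_t [1,1]: t=1:−1/4 = -1/4; (3j)²=3/35 [(2 2 2; -1 -1 2)], sign=-1
B: triangle coeff Δ(2,2,2) = 1/630; Σ_t [1,2]: t=1:−1/4 t=2:+1/2 = 1/4; (3j)²=1/70 [(2 2 2; -1 1 0)], sign=+1
I_A²/I_B² = (3/35)/(1/70) = 6/1

6/1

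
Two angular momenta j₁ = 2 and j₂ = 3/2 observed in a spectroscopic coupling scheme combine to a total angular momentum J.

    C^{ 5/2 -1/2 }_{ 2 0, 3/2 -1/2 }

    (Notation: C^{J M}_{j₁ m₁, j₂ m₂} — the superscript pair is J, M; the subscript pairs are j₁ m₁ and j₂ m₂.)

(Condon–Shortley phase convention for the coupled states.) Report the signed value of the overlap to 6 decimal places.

triangle: 1!*3!*2!/7! = 12/5040
(j±m)!: 2!*2!*1!*2!*2!*3! = 96
prefactor² = (2J+1)*Δ*N² = 48/35
  k=0: +1/(0!*1!*2!*1!*1!*1!) = 1/2
  k=1: −1/(1!*0!*1!*0!*2!*2!) = -1/4
Σ = 1/4  ⇒  CG² = 48/35*(1/4)² = 3/35
CG = +√(3/35) = +0.292770

+√(3/35) = +0.292770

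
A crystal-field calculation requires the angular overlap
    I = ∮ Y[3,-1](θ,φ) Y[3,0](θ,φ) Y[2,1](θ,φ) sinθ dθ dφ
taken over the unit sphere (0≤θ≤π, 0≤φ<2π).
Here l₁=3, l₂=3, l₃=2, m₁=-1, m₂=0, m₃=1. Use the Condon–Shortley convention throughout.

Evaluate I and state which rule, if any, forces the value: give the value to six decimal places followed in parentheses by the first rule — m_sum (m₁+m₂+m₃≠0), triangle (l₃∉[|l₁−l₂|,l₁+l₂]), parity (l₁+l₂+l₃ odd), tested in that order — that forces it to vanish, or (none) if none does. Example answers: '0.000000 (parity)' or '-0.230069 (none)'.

-0.059471 (none)

Checks pass: Σm=0; 8 even; l₃=2∈[0,6].
(2·3+1)(2·3+1)(2·2+1) = 245
Δ: 4! 2! 2! / 9! → 1/3780
sum: t=1:−1/24 t=2:+1/4 t=3:−1/24 = 1/6
3j²(3 3 2; 0 0 0) = Δ·Π!·Σ² = 4/105  (sign +1)
sum: t=2:+1/8 t=3:−1/12 = 1/24
3j²(3 3 2; -1 0 1) = Δ·Π!·Σ² = 1/210  (sign -1)
combine: 4πI² = 245·4/105·1/210 = 2/45
take √, sign -1: I = -0.05947080
No selection rule forces the value: the integral is nonzero (none).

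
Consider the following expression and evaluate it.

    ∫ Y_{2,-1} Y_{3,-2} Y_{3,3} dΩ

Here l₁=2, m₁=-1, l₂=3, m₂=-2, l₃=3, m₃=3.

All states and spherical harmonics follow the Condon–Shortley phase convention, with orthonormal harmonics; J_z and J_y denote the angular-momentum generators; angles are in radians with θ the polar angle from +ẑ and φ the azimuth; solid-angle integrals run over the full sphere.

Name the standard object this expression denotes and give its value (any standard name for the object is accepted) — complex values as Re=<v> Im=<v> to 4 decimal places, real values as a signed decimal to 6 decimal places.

Gaunt coefficient, -0.210261

This is a Gaunt coefficient — the integral of a triple product of spherical harmonics over the sphere.
Rules hold: Σm=0, L=8 even, 1≤3≤5.
N = 5·7·7 = 245
Δ = 2!·2!·4!/9! = 1/3780
Racah Σ t=0..2: t=0:+1/24 t=1:−1/4 t=2:+1/24 = -1/6
⇒ 3j(2 3 3; 0 0 0)² = 4/105, sgn +1
Racah Σ t=1..1: t=1:−1/48 = -1/48
⇒ 3j(2 3 3; -1 -2 3)² = 5/84, sgn -1
4πI² = N·(3j₀)²·(3jₘ)² = 5/9
I = -1·√(0.555556/4π) = -0.21026104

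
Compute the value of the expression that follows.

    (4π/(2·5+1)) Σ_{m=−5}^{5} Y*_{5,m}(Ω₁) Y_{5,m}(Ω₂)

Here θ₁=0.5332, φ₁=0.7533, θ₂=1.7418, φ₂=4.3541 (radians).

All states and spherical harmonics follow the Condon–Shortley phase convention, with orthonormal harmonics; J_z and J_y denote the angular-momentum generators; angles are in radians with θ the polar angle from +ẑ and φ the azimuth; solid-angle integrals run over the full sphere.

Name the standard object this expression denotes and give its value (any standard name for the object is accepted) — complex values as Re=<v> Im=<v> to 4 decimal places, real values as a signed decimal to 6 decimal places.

This sum is the spherical-harmonic addition theorem: it equals the Legendre polynomial P_l(cos γ) of the angle γ between the two directions.
Summing Y*_{l m}(θ₁,φ₁)·Y_{l m}(θ₂,φ₂) over m ∈ [−5, 5]; prefactor 4π/(2·5+1) = 1.142397:
  m=-5: (-0.012771-0.009213i) × (-0.420802-0.094386i) = +0.004505+0.005082i  (running Σ = +0.004505+0.005082i)
  m=-4: (-0.083676+0.010803i) × (-0.032313-0.233280i) = +0.005224+0.019171i  (running Σ = +0.009729+0.024253i)
  m=-3: (-0.163924+0.198978i) × (-0.215266+0.116465i) = +0.012113-0.061925i  (running Σ = +0.021842-0.037672i)
  m=-2: (+0.029631+0.460941i) × (-0.192828-0.167959i) = +0.071706-0.093859i  (running Σ = +0.093548-0.131531i)
  m=-1: (+0.257409+0.241392i) × (-0.067755+0.180945i) = -0.061120+0.030221i  (running Σ = +0.032428-0.101310i)
  m=0: (-0.227913-0.000000i) × (-0.259233+0.000000i) = +0.059083+0.000000i  (running Σ = +0.091511-0.101310i)
  m=1: (-0.257409+0.241392i) × (+0.067755+0.180945i) = -0.061120-0.030221i  (running Σ = +0.030391-0.131531i)
  m=2: (+0.029631-0.460941i) × (-0.192828+0.167959i) = +0.071706+0.093859i  (running Σ = +0.102097-0.037672i)
  m=3: (+0.163924+0.198978i) × (+0.215266+0.116465i) = +0.012113+0.061925i  (running Σ = +0.114210+0.024253i)
  m=4: (-0.083676-0.010803i) × (-0.032313+0.233280i) = +0.005224-0.019171i  (running Σ = +0.119434+0.005082i)
  m=5: (+0.012771-0.009213i) × (+0.420802-0.094386i) = +0.004505-0.005082i  (running Σ = +0.123939+0.000000i)
Total Σ_m = +0.123939+0.000000i. Multiply by 1.142397: +0.141587+0.000000i. P_5(cos γ) = 0.141587

Legendre polynomial (addition theorem), +0.141587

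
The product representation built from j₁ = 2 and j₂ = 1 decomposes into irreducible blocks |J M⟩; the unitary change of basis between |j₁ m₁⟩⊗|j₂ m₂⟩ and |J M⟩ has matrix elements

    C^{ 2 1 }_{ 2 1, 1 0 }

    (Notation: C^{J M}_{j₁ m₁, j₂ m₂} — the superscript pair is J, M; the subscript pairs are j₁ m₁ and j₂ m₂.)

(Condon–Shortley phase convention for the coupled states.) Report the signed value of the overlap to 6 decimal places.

+0.408248  (= +√(1/6))

√[5·1!3!1!/6! · 3!1!1!1!3!1!] = √(3/2)
  +(−1)^0/∏(0,1,1,1,2,0)! = 1/2  (running 1/2)
  +(−1)^1/∏(1,0,0,0,3,1)! = -1/6  (running 1/3)
⟨..|..⟩ = √(3/2)·(1/3) = +0.408248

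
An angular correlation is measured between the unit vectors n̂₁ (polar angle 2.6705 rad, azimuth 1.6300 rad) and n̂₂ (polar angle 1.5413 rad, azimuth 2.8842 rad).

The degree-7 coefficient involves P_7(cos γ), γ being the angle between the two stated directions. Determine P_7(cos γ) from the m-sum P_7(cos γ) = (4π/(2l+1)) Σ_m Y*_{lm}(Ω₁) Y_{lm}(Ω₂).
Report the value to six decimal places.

Expand P_7 via completeness: Σ_{m} conj(Y_{7,m}) at Ω₁ times Y_{7,m} at Ω₂ —
  term(m=-7) = -0.000790-0.000595i   from Y*(Ω₁)=+0.000799-0.001816i, Y(Ω₂)=+0.114113-0.485283i
  term(m=-6) = -0.000259+0.000759i   from Y*(Ω₁)=+0.013662+0.005068i, Y(Ω₂)=+0.001455+0.055016i
  term(m=-5) = -0.023844-0.000291i   from Y*(Ω₁)=-0.019216+0.063008i, Y(Ω₂)=+0.101371+0.347508i
  term(m=-4) = +0.003932+0.012516i   from Y*(Ω₁)=-0.197496-0.047664i, Y(Ω₂)=-0.033266-0.055343i
  term(m=-3) = -0.111453+0.079737i   from Y*(Ω₁)=+0.074467-0.414853i, Y(Ω₂)=-0.232925-0.226846i
  term(m=-2) = +0.028338+0.020800i   from Y*(Ω₁)=+0.507994+0.060433i, Y(Ω₂)=+0.059808+0.033831i
  term(m=-1) = -0.013700+0.041817i   from Y*(Ω₁)=-0.008352+0.140899i, Y(Ω₂)=+0.301488+0.079361i
  term(m=+0) = -0.029952+0.000000i   from Y*(Ω₁)=+0.428295-0.000000i, Y(Ω₂)=-0.069934+0.000000i
  term(m=+1) = -0.013700-0.041817i   from Y*(Ω₁)=+0.008352+0.140899i, Y(Ω₂)=-0.301488+0.079361i
  term(m=+2) = +0.028338-0.020800i   from Y*(Ω₁)=+0.507994-0.060433i, Y(Ω₂)=+0.059808-0.033831i
  term(m=+3) = -0.111453-0.079737i   from Y*(Ω₁)=-0.074467-0.414853i, Y(Ω₂)=+0.232925-0.226846i
  term(m=+4) = +0.003932-0.012516i   from Y*(Ω₁)=-0.197496+0.047664i, Y(Ω₂)=-0.033266+0.055343i
  term(m=+5) = -0.023844+0.000291i   from Y*(Ω₁)=+0.019216+0.063008i, Y(Ω₂)=-0.101371+0.347508i
  term(m=+6) = -0.000259-0.000759i   from Y*(Ω₁)=+0.013662-0.005068i, Y(Ω₂)=+0.001455-0.055016i
  term(m=+7) = -0.000790+0.000595i   from Y*(Ω₁)=-0.000799-0.001816i, Y(Ω₂)=-0.114113-0.485283i
Σ over m = -0.265504+0.000000i; ×(4π/15) → -0.222428+0.000000i. Real part: -0.222428

-0.222428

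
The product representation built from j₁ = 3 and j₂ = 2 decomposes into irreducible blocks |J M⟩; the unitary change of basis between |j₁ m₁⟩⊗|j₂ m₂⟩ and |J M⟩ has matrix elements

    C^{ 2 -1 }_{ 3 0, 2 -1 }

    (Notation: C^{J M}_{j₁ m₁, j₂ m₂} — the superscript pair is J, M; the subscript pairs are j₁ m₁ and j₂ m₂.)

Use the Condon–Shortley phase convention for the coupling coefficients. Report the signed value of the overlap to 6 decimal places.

-0.534522

√[5·3!3!1!/8! · 3!3!1!3!1!3!] = √(81/14)
  +(−1)^0/∏(0,3,3,1,0,0)! = 1/36  (running 1/36)
  +(−1)^1/∏(1,2,2,0,1,1)! = -1/4  (running -2/9)
⟨..|..⟩ = √(81/14)·(-2/9) = -0.534522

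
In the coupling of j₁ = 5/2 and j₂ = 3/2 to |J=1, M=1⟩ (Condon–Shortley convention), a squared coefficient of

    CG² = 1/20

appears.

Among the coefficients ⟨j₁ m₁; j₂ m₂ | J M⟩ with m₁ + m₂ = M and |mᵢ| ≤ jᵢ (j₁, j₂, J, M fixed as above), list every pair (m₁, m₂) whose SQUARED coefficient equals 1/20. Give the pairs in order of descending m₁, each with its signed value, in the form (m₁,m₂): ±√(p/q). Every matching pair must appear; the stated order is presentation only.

Admissible pairs with m₁+m₂ = M = 1: (-1/2,3/2), (1/2,1/2), (3/2,-1/2), (5/2,-3/2)
  (m₁,m₂)=(5/2,-3/2): CG² = 1/2, CG = +√(1/2)
  (m₁,m₂)=(3/2,-1/2): CG² = 3/10, CG = −√(3/10)
  (m₁,m₂)=(1/2,1/2): CG² = 3/20, CG = +√(3/20)
  (m₁,m₂)=(-1/2,3/2): CG² = 1/20, CG = −√(1/20)   ← matches the target
Pairs with CG² = 1/20: (-1/2,3/2): −√(1/20)

(-1/2,3/2): −√(1/20)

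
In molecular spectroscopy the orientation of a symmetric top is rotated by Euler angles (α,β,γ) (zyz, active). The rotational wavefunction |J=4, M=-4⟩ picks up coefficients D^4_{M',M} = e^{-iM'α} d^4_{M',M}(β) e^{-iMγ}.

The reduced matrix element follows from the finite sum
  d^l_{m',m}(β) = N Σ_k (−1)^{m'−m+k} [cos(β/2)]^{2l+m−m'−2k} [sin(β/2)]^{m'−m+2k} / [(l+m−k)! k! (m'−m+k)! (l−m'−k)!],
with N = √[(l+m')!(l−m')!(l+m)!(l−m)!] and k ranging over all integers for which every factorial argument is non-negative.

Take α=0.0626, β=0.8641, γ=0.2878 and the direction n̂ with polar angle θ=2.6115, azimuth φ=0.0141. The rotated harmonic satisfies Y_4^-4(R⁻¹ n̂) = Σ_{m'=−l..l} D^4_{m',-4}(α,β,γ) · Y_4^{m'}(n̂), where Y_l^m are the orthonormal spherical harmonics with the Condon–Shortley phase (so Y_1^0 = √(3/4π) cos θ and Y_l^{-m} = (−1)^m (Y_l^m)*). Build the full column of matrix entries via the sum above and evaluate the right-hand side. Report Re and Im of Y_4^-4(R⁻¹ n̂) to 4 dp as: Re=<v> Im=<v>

Need the full column D^4_{m',-4} for m'=−4..4 at α=0.0626, β=0.8641, γ=0.2878.
cos(β/2)=0.908109, sin(β/2)=0.418733
d^4_{-4,-4}: single k=0 term ⇒ +0.462493;  D = +0.077879+0.455888i
d^4_{-3,-4}: single k=0 term ⇒ -0.603183;  D = -0.138567-0.587051i
d^4_{-2,-4}: single k=0 term ⇒ +0.520335;  D = +0.150981+0.497948i
d^4_{-1,-4}: single k=0 term ⇒ -0.339310;  D = -0.118576-0.317917i
d^4_{0,-4}: single k=0 term ⇒ +0.174925;  D = +0.071263+0.159751i
d^4_{1,-4}: single k=0 term ⇒ -0.072143;  D = -0.033455-0.063917i
d^4_{2,-4}: single k=0 term ⇒ +0.023522;  D = +0.012190+0.020117i
d^4_{3,-4}: single k=0 term ⇒ -0.005798;  D = -0.003309-0.004761i
d^4_{4,-4}: single k=0 term ⇒ +0.000945;  D = +0.000587+0.000741i
Y_4^{m'}(θ=2.6115,φ=0.0141) and Σ D·Y over m':
  (+0.0779+0.4559i)·(+0.0289-0.0016i)  (-0.1386-0.5871i)·(-0.1395+0.0059i)  (+0.1510+0.4979i)·(+0.3599-0.0102i)  (-0.1186-0.3179i)·(-0.4561+0.0064i)  (+0.0713+0.1598i)·(+0.0065+0.0000i)  (-0.0335-0.0639i)·(+0.4561+0.0064i)  (+0.0122+0.0201i)·(+0.3599+0.0102i)  (-0.0033-0.0048i)·(+0.1395+0.0059i)  (+0.0006+0.0007i)·(+0.0289+0.0016i)
Y_4^-4(R⁻¹ n̂) = +0.130694+0.394410i

Re=0.1307 Im=0.3944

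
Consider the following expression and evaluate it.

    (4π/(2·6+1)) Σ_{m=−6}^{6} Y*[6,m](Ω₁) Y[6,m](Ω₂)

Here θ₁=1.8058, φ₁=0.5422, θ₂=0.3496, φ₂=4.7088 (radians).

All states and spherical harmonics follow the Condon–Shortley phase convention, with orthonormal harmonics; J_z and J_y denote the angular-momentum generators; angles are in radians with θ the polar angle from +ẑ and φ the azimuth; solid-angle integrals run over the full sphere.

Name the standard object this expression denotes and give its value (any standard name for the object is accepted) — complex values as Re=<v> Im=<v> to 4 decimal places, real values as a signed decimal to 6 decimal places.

Legendre polynomial (addition theorem), +0.283040

This sum is the spherical-harmonic addition theorem: it equals the Legendre polynomial P_l(cos γ) of the angle γ between the two directions.
Term-by-term m-sum for l=6 (normalisation 4π/13 = 0.966644):
  [-6]  conj(Y_{6,-6})(Ω₁) = (-0.406150, -0.045518) ; Y_{6,-6}(Ω₂) = (-0.000780, -0.000017) ; Δ = (0.000316, 0.000042)
  [-5]  conj(Y_{6,-5})(Ω₁) = (0.308028, -0.141489) ; Y_{6,-5}(Ω₂) = (-0.000133, 0.007411) ; Δ = (0.001008, 0.002302)
  [-4]  conj(Y_{6,-4})(Ω₁) = (0.072518, -0.106455) ; Y_{6,-4}(Ω₂) = (0.042766, 0.000614) ; Δ = (0.003167, -0.004508)
  [-3]  conj(Y_{6,-3})(Ω₁) = (-0.018702, 0.334800) ; Y_{6,-3}(Ω₂) = (0.001777, -0.164995) ; Δ = (0.055207, 0.003681)
  [-2]  conj(Y_{6,-2})(Ω₁) = (0.017436, 0.032974) ; Y_{6,-2}(Ω₂) = (-0.413539, -0.002968) ; Δ = (-0.007112, -0.013688)
  [-1]  conj(Y_{6,-1})(Ω₁) = (-0.277327, -0.167068) ; Y_{6,-1}(Ω₂) = (-0.002013, 0.560875) ; Δ = (0.094263, -0.155209)
  [+0]  conj(Y_{6,0})(Ω₁) = (-0.012479, -0.000000) ; Y_{6,0}(Ω₂) = (0.071190, 0.000000) ; Δ = (-0.000888, -0.000000)
  [+1]  conj(Y_{6,1})(Ω₁) = (0.277327, -0.167068) ; Y_{6,1}(Ω₂) = (0.002013, 0.560875) ; Δ = (0.094263, 0.155209)
  [+2]  conj(Y_{6,2})(Ω₁) = (0.017436, -0.032974) ; Y_{6,2}(Ω₂) = (-0.413539, 0.002968) ; Δ = (-0.007112, 0.013688)
  [+3]  conj(Y_{6,3})(Ω₁) = (0.018702, 0.334800) ; Y_{6,3}(Ω₂) = (-0.001777, -0.164995) ; Δ = (0.055207, -0.003681)
  [+4]  conj(Y_{6,4})(Ω₁) = (0.072518, 0.106455) ; Y_{6,4}(Ω₂) = (0.042766, -0.000614) ; Δ = (0.003167, 0.004508)
  [+5]  conj(Y_{6,5})(Ω₁) = (-0.308028, -0.141489) ; Y_{6,5}(Ω₂) = (0.000133, 0.007411) ; Δ = (0.001008, -0.002302)
  [+6]  conj(Y_{6,6})(Ω₁) = (-0.406150, 0.045518) ; Y_{6,6}(Ω₂) = (-0.000780, 0.000017) ; Δ = (0.000316, -0.000042)
Total Σ_m = (0.292807, -0.000000). Multiply by 0.966644: (0.283040, -0.000000). P_6(cos γ) = 0.283040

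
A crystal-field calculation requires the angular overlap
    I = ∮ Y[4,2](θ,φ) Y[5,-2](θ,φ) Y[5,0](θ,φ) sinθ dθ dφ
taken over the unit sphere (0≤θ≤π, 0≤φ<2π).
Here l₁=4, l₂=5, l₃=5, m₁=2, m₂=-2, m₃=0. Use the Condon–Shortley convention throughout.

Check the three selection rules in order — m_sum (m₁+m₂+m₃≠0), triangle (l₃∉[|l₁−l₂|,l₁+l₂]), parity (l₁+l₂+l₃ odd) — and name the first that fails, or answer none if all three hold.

Σmᵢ = 0  ✓
l₃∈[|l₁−l₂|,l₁+l₂]=[1,9], have l₃=5  ✓
Σlᵢ = 14 ⇒ even  ✓

none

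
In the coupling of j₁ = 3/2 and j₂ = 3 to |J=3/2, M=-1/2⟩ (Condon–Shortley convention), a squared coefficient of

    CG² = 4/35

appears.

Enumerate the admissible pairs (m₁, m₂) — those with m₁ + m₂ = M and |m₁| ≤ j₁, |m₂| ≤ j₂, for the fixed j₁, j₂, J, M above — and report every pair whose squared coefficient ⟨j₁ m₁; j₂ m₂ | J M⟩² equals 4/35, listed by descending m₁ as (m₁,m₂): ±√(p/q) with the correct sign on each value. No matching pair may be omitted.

Admissible pairs with m₁+m₂ = M = -1/2: (-3/2,1), (-1/2,0), (1/2,-1), (3/2,-2)
  (m₁,m₂)=(3/2,-2): CG² = 2/7, CG = +√(2/7)
  (m₁,m₂)=(1/2,-1): CG² = 12/35, CG = −√(12/35)
  (m₁,m₂)=(-1/2,0): CG² = 9/35, CG = +√(9/35)
  (m₁,m₂)=(-3/2,1): CG² = 4/35, CG = −√(4/35)   ← matches the target
Pairs with CG² = 4/35: (-3/2,1): −√(4/35)

(-3/2,1): −√(4/35)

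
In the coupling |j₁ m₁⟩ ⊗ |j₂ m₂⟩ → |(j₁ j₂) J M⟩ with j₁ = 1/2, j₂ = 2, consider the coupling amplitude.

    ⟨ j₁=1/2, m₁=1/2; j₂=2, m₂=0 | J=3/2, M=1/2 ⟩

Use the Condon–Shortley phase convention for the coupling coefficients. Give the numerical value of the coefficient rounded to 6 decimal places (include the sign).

√[4·1!0!3!/5! · 1!0!2!2!2!1!] = √(8/5)
  +(−1)^0/∏(0,1,0,2,0,1)! = 1/2  (running 1/2)
⟨..|..⟩ = √(8/5)·(1/2) = +0.632456

+0.632456  (= +√(2/5))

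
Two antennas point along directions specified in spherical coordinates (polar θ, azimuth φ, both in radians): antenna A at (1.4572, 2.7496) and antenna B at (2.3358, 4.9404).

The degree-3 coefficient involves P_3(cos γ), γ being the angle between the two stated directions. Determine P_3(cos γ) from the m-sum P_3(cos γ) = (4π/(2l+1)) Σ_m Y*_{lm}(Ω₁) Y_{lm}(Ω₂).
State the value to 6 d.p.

Summing Y*_{l m}(θ₁,φ₁)·Y_{l m}(θ₂,φ₂) over m ∈ [−3, 3]; prefactor 4π/(2·3+1) = 1.795196:
  [-3]  conj(Y_{3,-3})(Ω₁) = -0.15740 + 0.37773j ; Y_{3,-3}(Ω₂) = -0.09898 - 0.12139j ; Δ = 0.06143 - 0.01828j
  [-2]  conj(Y_{3,-2})(Ω₁) = 0.08098 - 0.08075j ; Y_{3,-2}(Ω₂) = 0.33068 - 0.16220j ; Δ = 0.01368 - 0.03984j
  [-1]  conj(Y_{3,-1})(Ω₁) = 0.27768 - 0.11479j ; Y_{3,-1}(Ω₂) = 0.07367 + 0.31750j ; Δ = 0.05690 + 0.07971j
  [+0]  conj(Y_{3,0})(Ω₁) = -0.12418 + 0.00000j ; Y_{3,0}(Ω₂) = 0.15557 + 0.00000j ; Δ = -0.01932 + 0.00000j
  [+1]  conj(Y_{3,1})(Ω₁) = -0.27768 - 0.11479j ; Y_{3,1}(Ω₂) = -0.07367 + 0.31750j ; Δ = 0.05690 - 0.07971j
  [+2]  conj(Y_{3,2})(Ω₁) = 0.08098 + 0.08075j ; Y_{3,2}(Ω₂) = 0.33068 + 0.16220j ; Δ = 0.01368 + 0.03984j
  [+3]  conj(Y_{3,3})(Ω₁) = 0.15740 + 0.37773j ; Y_{3,3}(Ω₂) = 0.09898 - 0.12139j ; Δ = 0.06143 + 0.01828j
Accumulated sum 0.24471 + 0.00000j; after 4π/(2l+1) scaling, 0.43930 + 0.00000j ⇒ P_3 = 0.439299

0.439299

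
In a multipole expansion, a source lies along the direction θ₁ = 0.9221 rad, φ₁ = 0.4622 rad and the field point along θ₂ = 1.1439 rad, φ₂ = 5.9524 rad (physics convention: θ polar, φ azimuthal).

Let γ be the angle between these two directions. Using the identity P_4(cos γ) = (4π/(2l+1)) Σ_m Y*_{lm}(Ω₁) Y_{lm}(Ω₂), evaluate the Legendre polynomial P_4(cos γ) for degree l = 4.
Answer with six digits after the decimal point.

Summing Y*_{l m}(θ₁,φ₁)·Y_{l m}(θ₂,φ₂) over m ∈ [−4, 4]; prefactor 4π/(2·4+1) = 1.396263:
  [-4]  conj(Y_{4,-4})(Ω₁) = -0.04897 + 0.17159j ; Y_{4,-4}(Ω₂) = 0.07447 + 0.29454j ; Δ = -0.05419 - 0.00165j
  [-3]  conj(Y_{4,-3})(Ω₁) = 0.07008 + 0.37618j ; Y_{4,-3}(Ω₂) = 0.21369 + 0.32728j ; Δ = -0.10814 + 0.10332j
  [-2]  conj(Y_{4,-2})(Ω₁) = 0.19895 + 0.26367j ; Y_{4,-2}(Ω₂) = 0.04375 + 0.03406j ; Δ = -0.00028 + 0.01831j
  [-1]  conj(Y_{4,-1})(Ω₁) = -0.09073 - 0.04520j ; Y_{4,-1}(Ω₂) = -0.30354 - 0.10423j ; Δ = 0.02283 + 0.02318j
  [+0]  conj(Y_{4,0})(Ω₁) = -0.34773 + 0.00000j ; Y_{4,0}(Ω₂) = -0.11789 + 0.00000j ; Δ = 0.04099 + 0.00000j
  [+1]  conj(Y_{4,1})(Ω₁) = 0.09073 - 0.04520j ; Y_{4,1}(Ω₂) = 0.30354 - 0.10423j ; Δ = 0.02283 - 0.02318j
  [+2]  conj(Y_{4,2})(Ω₁) = 0.19895 - 0.26367j ; Y_{4,2}(Ω₂) = 0.04375 - 0.03406j ; Δ = -0.00028 - 0.01831j
  [+3]  conj(Y_{4,3})(Ω₁) = -0.07008 + 0.37618j ; Y_{4,3}(Ω₂) = -0.21369 + 0.32728j ; Δ = -0.10814 - 0.10332j
  [+4]  conj(Y_{4,4})(Ω₁) = -0.04897 - 0.17159j ; Y_{4,4}(Ω₂) = 0.07447 - 0.29454j ; Δ = -0.05419 + 0.00165j
Σ over m = -0.23856 + 0.00000j; ×(4π/9) → -0.33309 + 0.00000j. Real part: -0.333092

-0.333092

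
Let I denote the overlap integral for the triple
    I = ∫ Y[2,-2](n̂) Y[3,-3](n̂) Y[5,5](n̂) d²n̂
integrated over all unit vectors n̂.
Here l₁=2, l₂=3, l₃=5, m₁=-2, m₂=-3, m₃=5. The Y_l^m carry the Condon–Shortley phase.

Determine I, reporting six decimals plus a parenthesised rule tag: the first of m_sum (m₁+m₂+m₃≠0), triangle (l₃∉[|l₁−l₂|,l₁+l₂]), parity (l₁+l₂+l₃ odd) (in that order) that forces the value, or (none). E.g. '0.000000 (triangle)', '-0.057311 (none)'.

Checks pass: Σm=0; 10 even; l₃=5∈[1,5].
(2·2+1)(2·3+1)(2·5+1) = 385
Δ: 0! 4! 6! / 11! → 1/2310
sum: t=0:+1/144 = 1/144
3j²(2 3 5; 0 0 0) = Δ·Π!·Σ² = 10/231  (sign -1)
sum: t=0:+1/17280 = 1/17280
3j²(2 3 5; -2 -3 5) = Δ·Π!·Σ² = 1/11  (sign +1)
combine: 4πI² = 385·10/231·1/11 = 50/33
take √, sign -1: I = -0.34723469
No selection rule forces the value: the integral is nonzero (none).

-0.347235 (none)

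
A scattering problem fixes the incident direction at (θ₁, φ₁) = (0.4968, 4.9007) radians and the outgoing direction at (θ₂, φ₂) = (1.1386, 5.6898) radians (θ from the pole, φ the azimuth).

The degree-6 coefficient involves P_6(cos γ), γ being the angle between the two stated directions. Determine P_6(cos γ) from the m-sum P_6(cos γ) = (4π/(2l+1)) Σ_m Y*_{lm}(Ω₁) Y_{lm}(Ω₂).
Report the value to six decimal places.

-0.037862

Expand P_6 via completeness: Σ_{m} conj(Y_{6,m}) at Ω₁ times Y_{6,m} at Ω₂ —
  m=-6: (-0.002417, -0.005121) × (-0.247421, -0.110112) = (0.000034, 0.001533)  (running Σ = (0.000034, 0.001533))
  m=-5: (0.029252, -0.021294) × (-0.426161, 0.075202) = (-0.010865, 0.011275)  (running Σ = (-0.010831, 0.012808))
  m=-4: (0.100743, 0.094464) × (-0.162248, 0.156715) = (-0.031149, 0.000461)  (running Σ = (-0.041980, 0.013269))
  m=-3: (-0.182597, 0.288079) × (0.045433, -0.213828) = (0.053303, 0.052132)  (running Σ = (0.011323, 0.065402))
  m=-2: (-0.467779, -0.185007) × (-0.114929, -0.284415) = (0.001142, 0.154306)  (running Σ = (0.012466, 0.219707))
  m=-1: (0.049281, -0.258597) × (0.097737, 0.065920) = (0.021863, -0.022026)  (running Σ = (0.034329, 0.197682))
  m=0: (-0.341065, -0.000000) × (0.316147, 0.000000) = (-0.107827, -0.000000)  (running Σ = (-0.073497, 0.197682))
  m=1: (-0.049281, -0.258597) × (-0.097737, 0.065920) = (0.021863, 0.022026)  (running Σ = (-0.051634, 0.219707))
  m=2: (-0.467779, 0.185007) × (-0.114929, 0.284415) = (0.001142, -0.154306)  (running Σ = (-0.050492, 0.065402))
  m=3: (0.182597, 0.288079) × (-0.045433, -0.213828) = (0.053303, -0.052132)  (running Σ = (0.002812, 0.013269))
  m=4: (0.100743, -0.094464) × (-0.162248, -0.156715) = (-0.031149, -0.000461)  (running Σ = (-0.028337, 0.012808))
  m=5: (-0.029252, -0.021294) × (0.426161, 0.075202) = (-0.010865, -0.011275)  (running Σ = (-0.039202, 0.001533))
  m=6: (-0.002417, 0.005121) × (-0.247421, 0.110112) = (0.000034, -0.001533)  (running Σ = (-0.039168, 0.000000))
Accumulated sum (-0.039168, 0.000000); after 4π/(2l+1) scaling, (-0.037862, 0.000000) ⇒ P_6 = -0.037862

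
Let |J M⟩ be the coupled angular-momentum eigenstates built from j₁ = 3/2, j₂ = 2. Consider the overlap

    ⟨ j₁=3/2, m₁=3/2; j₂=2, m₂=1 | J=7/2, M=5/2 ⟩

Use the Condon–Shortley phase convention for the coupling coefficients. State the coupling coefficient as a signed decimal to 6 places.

√[8·0!3!4!/8! · 3!0!3!1!6!1!] = √(5184/7)
  +(−1)^0/∏(0,0,0,3,3,1)! = 1/36  (running 1/36)
⟨..|..⟩ = √(5184/7)·(1/36) = +0.755929

+√(4/7) ≈ +0.755929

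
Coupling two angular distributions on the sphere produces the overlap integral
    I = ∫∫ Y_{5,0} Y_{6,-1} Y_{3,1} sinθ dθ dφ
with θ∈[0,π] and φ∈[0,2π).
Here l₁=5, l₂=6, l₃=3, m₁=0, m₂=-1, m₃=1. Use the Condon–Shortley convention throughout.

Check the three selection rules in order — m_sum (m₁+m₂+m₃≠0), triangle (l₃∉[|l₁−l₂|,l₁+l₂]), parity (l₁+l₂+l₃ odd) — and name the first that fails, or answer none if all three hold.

m₁+m₂+m₃ = 0 − 1 + 1 = 0  ✓
triangle: |5−6|=1 ≤ l₃=3 ≤ 5+6=11  ✓
parity: l₁+l₂+l₃ = 14 is even  ✓

none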